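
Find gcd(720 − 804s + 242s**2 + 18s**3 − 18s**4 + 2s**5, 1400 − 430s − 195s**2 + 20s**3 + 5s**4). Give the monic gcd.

Repeated division with remainder:
  2s**5 − 18s**4 + 18s**3 + 242s**2 − 804s + 720 = ((2/5)s − 26/5)(5s**4 + 20s**3 − 195s**2 − 430s + 1400) + (200s**3 − 600s**2 − 3600s + 8000)
  5s**4 + 20s**3 − 195s**2 − 430s + 1400 = ((1/40)s + 7/40)(200s**3 − 600s**2 − 3600s + 8000) + (0)
Last nonzero remainder: 200s**3 − 600s**2 − 3600s + 8000. Dividing through by 200 gives the monic gcd s**3 − 3s**2 − 18s + 40.

40 − 18s − 3s**2 + s**3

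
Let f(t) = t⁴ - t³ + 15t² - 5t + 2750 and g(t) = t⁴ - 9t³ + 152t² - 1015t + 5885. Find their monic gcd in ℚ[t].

Apply the Euclidean algorithm:
  t⁴ - t³ + 15t² - 5t + 2750 = (t⁴ - 9t³ + 152t² - 1015t + 5885) + (8t³ - 137t² + 1010t - 3135)
  t⁴ - 9t³ + 152t² - 1015t + 5885 = ((1/8)t + 65/64)(8t³ - 137t² + 1010t - 3135) + ((10553/64)t² - (52765/32)t + 580415/64)
  8t³ - 137t² + 1010t - 3135 = ((512/10553)t - 3648/10553)((10553/64)t² - (52765/32)t + 580415/64) + (0)
Last nonzero remainder: (10553/64)t² - (52765/32)t + 580415/64. Dividing through by 10553/64 gives the monic gcd t² - 10t + 55.

t² - 10t + 55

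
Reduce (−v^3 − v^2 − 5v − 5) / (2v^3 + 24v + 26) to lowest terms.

Euclidean algorithm in ℚ[v]:
  −v^3 − v^2 − 5v − 5 = (−1/2)(2v^3 + 24v + 26) + (−v^2 + 7v + 8)
  2v^3 + 24v + 26 = (−2v − 14)(−v^2 + 7v + 8) + (138v + 138)
  −v^2 + 7v + 8 = (−(1/138)v + 4/69)(138v + 138) + (0)
Last nonzero remainder: 138v + 138. Dividing through by 138 gives the monic gcd v + 1.
Cancel v + 1 from numerator and denominator to get the reduced form.

(−v^2 − 5)/(2v^2 − 2v + 26)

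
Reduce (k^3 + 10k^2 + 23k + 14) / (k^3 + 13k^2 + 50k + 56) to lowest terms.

(k + 1)/(k + 4)

Apply the Euclidean algorithm:
  k^3 + 10k^2 + 23k + 14 = (k^3 + 13k^2 + 50k + 56) + (−3k^2 − 27k − 42)
  k^3 + 13k^2 + 50k + 56 = (−(1/3)k − 4/3)(−3k^2 − 27k − 42) + (0)
Last nonzero remainder: −3k^2 − 27k − 42. Dividing through by −3 gives the monic gcd k^2 + 9k + 14.
Cancel k^2 + 9k + 14 from numerator and denominator to get the reduced form.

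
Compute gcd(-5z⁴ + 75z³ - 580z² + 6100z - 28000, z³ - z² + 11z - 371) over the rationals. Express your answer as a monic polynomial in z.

z - 7

By polynomial division,
  -5z⁴ + 75z³ - 580z² + 6100z - 28000 = (-5z + 70)(z³ - z² + 11z - 371) + (-455z² + 3475z - 2030)
  z³ - z² + 11z - 371 = (-(1/455)z - 604/41405)(-455z² + 3475z - 2030) + ((473925/8281)z - 473925/1183)
  -455z² + 3475z - 2030 = (-(753571/94785)z + 480298/94785)((473925/8281)z - 473925/1183) + (0)
Last nonzero remainder: (473925/8281)z - 473925/1183. Dividing through by 473925/8281 gives the monic gcd z - 7.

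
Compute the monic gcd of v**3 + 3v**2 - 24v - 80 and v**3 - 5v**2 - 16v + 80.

v**2 - v - 20

Repeated division with remainder:
  v**3 + 3v**2 - 24v - 80 = (v**3 - 5v**2 - 16v + 80) + (8v**2 - 8v - 160)
  v**3 - 5v**2 - 16v + 80 = ((1/8)v - 1/2)(8v**2 - 8v - 160) + (0)
Last nonzero remainder: 8v**2 - 8v - 160. Dividing through by 8 gives the monic gcd v**2 - v - 20.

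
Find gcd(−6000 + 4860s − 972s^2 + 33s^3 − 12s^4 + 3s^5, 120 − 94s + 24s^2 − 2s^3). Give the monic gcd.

20 − 9s + s^2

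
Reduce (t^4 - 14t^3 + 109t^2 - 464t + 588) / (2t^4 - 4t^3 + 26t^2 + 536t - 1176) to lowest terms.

(t - 6)/(2t + 12)

Apply the Euclidean algorithm:
  t^4 - 14t^3 + 109t^2 - 464t + 588 = (1/2)(2t^4 - 4t^3 + 26t^2 + 536t - 1176) + (-12t^3 + 96t^2 - 732t + 1176)
  2t^4 - 4t^3 + 26t^2 + 536t - 1176 = (-(1/6)t - 1)(-12t^3 + 96t^2 - 732t + 1176) + (0)
Last nonzero remainder: -12t^3 + 96t^2 - 732t + 1176. Dividing through by -12 gives the monic gcd t^3 - 8t^2 + 61t - 98.
Cancel t^3 - 8t^2 + 61t - 98 from numerator and denominator to get the reduced form.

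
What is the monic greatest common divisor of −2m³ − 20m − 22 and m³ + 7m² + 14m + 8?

m + 1

By polynomial division,
  −2m³ − 20m − 22 = (−2)(m³ + 7m² + 14m + 8) + (14m² + 8m − 6)
  m³ + 7m² + 14m + 8 = ((1/14)m + 45/98)(14m² + 8m − 6) + ((527/49)m + 527/49)
  14m² + 8m − 6 = ((686/527)m − 294/527)((527/49)m + 527/49) + (0)
Last nonzero remainder: (527/49)m + 527/49. Dividing through by 527/49 gives the monic gcd m + 1.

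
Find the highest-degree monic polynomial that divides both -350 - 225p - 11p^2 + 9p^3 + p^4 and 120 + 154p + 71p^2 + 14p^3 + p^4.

Repeated division with remainder:
  p^4 + 9p^3 - 11p^2 - 225p - 350 = (p^4 + 14p^3 + 71p^2 + 154p + 120) + (-5p^3 - 82p^2 - 379p - 470)
  p^4 + 14p^3 + 71p^2 + 154p + 120 = (-(1/5)p + 12/25)(-5p^3 - 82p^2 - 379p - 470) + ((864/25)p^2 + (6048/25)p + 1728/5)
  -5p^3 - 82p^2 - 379p - 470 = (-(125/864)p - 1175/864)((864/25)p^2 + (6048/25)p + 1728/5) + (0)
Last nonzero remainder: (864/25)p^2 + (6048/25)p + 1728/5. Dividing through by 864/25 gives the monic gcd p^2 + 7p + 10.

10 + 7p + p^2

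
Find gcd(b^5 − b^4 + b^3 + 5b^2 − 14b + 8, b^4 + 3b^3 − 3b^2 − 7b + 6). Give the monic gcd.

b^3 − 3b + 2

Euclidean algorithm in ℚ[b]:
  b^5 − b^4 + b^3 + 5b^2 − 14b + 8 = (b − 4)(b^4 + 3b^3 − 3b^2 − 7b + 6) + (16b^3 − 48b + 32)
  b^4 + 3b^3 − 3b^2 − 7b + 6 = ((1/16)b + 3/16)(16b^3 − 48b + 32) + (0)
Last nonzero remainder: 16b^3 − 48b + 32. Dividing through by 16 gives the monic gcd b^3 − 3b + 2.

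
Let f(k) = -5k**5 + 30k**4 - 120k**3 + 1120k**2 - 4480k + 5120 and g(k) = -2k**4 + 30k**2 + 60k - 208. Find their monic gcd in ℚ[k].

Repeated division with remainder:
  -5k**5 + 30k**4 - 120k**3 + 1120k**2 - 4480k + 5120 = ((5/2)k - 15)(-2k**4 + 30k**2 + 60k - 208) + (-195k**3 + 1420k**2 - 3060k + 2000)
  -2k**4 + 30k**2 + 60k - 208 = ((2/195)k + 568/7605)(-195k**3 + 1420k**2 - 3060k + 2000) + (-(67946/1521)k**2 + (135892/507)k - 543568/1521)
  -195k**3 + 1420k**2 - 3060k + 2000 = ((296595/67946)k - 190125/33973)(-(67946/1521)k**2 + (135892/507)k - 543568/1521) + (0)
Last nonzero remainder: -(67946/1521)k**2 + (135892/507)k - 543568/1521. Dividing through by -67946/1521 gives the monic gcd k**2 - 6k + 8.

k**2 - 6k + 8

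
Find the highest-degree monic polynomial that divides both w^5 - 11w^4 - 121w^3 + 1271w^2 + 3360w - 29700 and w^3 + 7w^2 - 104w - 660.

w^2 - 4w - 60

Repeated division with remainder:
  w^5 - 11w^4 - 121w^3 + 1271w^2 + 3360w - 29700 = (w^2 - 18w + 109)(w^3 + 7w^2 - 104w - 660) + (-704w^2 + 2816w + 42240)
  w^3 + 7w^2 - 104w - 660 = (-(1/704)w - 1/64)(-704w^2 + 2816w + 42240) + (0)
Last nonzero remainder: -704w^2 + 2816w + 42240. Dividing through by -704 gives the monic gcd w^2 - 4w - 60.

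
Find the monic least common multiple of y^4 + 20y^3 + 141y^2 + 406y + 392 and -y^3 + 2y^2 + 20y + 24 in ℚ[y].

Repeated division with remainder:
  y^4 + 20y^3 + 141y^2 + 406y + 392 = (-y - 22)(-y^3 + 2y^2 + 20y + 24) + (205y^2 + 870y + 920)
  -y^3 + 2y^2 + 20y + 24 = (-(1/205)y + 256/8405)(205y^2 + 870y + 920) + (-(3380/1681)y - 6760/1681)
  205y^2 + 870y + 920 = (-(68921/676)y - 38663/169)(-(3380/1681)y - 6760/1681) + (0)
Last nonzero remainder: -(3380/1681)y - 6760/1681. Dividing through by -3380/1681 gives the monic gcd y + 2.
Then lcm(f, g) = f·g / gcd(f, g); expanding and making the result monic gives the answer.

y^6 + 16y^5 + 49y^4 - 398y^3 - 2924y^2 - 6440y - 4704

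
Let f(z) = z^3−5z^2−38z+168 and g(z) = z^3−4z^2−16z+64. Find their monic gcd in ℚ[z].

Apply the Euclidean algorithm:
  z^3−5z^2−38z+168 = (z^3−4z^2−16z+64) + (−z^2−22z+104)
  z^3−4z^2−16z+64 = (−z+26)(−z^2−22z+104) + (660z−2640)
  −z^2−22z+104 = (−(1/660)z−13/330)(660z−2640) + (0)
Last nonzero remainder: 660z−2640. Dividing through by 660 gives the monic gcd z−4.

z−4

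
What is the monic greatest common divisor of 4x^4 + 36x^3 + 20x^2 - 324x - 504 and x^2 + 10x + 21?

Apply the Euclidean algorithm:
  4x^4 + 36x^3 + 20x^2 - 324x - 504 = (4x^2 - 4x - 24)(x^2 + 10x + 21) + (0)
The last nonzero remainder x^2 + 10x + 21 is already monic.

x^2 + 10x + 21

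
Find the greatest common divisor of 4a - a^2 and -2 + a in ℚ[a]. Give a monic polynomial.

By polynomial division,
  -a^2 + 4a = (-a + 2)(a - 2) + (4)
  a - 2 = ((1/4)a - 1/2)(4) + (0)
The last nonzero remainder is the constant 4, so the polynomials are coprime and gcd = 1.

1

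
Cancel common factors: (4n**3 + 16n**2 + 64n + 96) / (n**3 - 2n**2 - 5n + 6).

By polynomial division,
  4n**3 + 16n**2 + 64n + 96 = (4)(n**3 - 2n**2 - 5n + 6) + (24n**2 + 84n + 72)
  n**3 - 2n**2 - 5n + 6 = ((1/24)n - 11/48)(24n**2 + 84n + 72) + ((45/4)n + 45/2)
  24n**2 + 84n + 72 = ((32/15)n + 16/5)((45/4)n + 45/2) + (0)
Last nonzero remainder: (45/4)n + 45/2. Dividing through by 45/4 gives the monic gcd n + 2.
Cancel n + 2 from numerator and denominator to get the reduced form.

(4n**2 + 8n + 48)/(n**2 - 4n + 3)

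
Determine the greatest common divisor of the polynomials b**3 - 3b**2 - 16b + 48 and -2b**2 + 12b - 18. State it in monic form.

Apply the Euclidean algorithm:
  b**3 - 3b**2 - 16b + 48 = (-(1/2)b - 3/2)(-2b**2 + 12b - 18) + (-7b + 21)
  -2b**2 + 12b - 18 = ((2/7)b - 6/7)(-7b + 21) + (0)
Last nonzero remainder: -7b + 21. Dividing through by -7 gives the monic gcd b - 3.

b - 3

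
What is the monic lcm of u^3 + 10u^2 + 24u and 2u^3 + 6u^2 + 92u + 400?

u^5 + 9u^4 + 64u^3 + 476u^2 + 1200u

Euclidean algorithm in ℚ[u]:
  u^3 + 10u^2 + 24u = (1/2)(2u^3 + 6u^2 + 92u + 400) + (7u^2 - 22u - 200)
  2u^3 + 6u^2 + 92u + 400 = ((2/7)u + 86/49)(7u^2 - 22u - 200) + ((9200/49)u + 36800/49)
  7u^2 - 22u - 200 = ((343/9200)u - 49/184)((9200/49)u + 36800/49) + (0)
Last nonzero remainder: (9200/49)u + 36800/49. Dividing through by 9200/49 gives the monic gcd u + 4.
Then lcm(f, g) = f·g / gcd(f, g); expanding and making the result monic gives the answer.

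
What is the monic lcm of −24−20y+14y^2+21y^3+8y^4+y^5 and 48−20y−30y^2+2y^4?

96+56y−76y^2−70y^3−11y^4+4y^5+y^6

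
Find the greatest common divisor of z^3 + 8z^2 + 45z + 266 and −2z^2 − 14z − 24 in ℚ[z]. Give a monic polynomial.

1

Euclidean algorithm in ℚ[z]:
  z^3 + 8z^2 + 45z + 266 = (−(1/2)z − 1/2)(−2z^2 − 14z − 24) + (26z + 254)
  −2z^2 − 14z − 24 = (−(1/13)z + 36/169)(26z + 254) + (−13200/169)
  26z + 254 = (−(2197/6600)z − 21463/6600)(−13200/169) + (0)
The last nonzero remainder is the constant −13200/169, so the polynomials are coprime and gcd = 1.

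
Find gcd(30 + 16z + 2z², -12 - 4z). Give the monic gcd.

3 + z

By polynomial division,
  2z² + 16z + 30 = (-(1/2)z - 5/2)(-4z - 12) + (0)
Last nonzero remainder: -4z - 12. Dividing through by -4 gives the monic gcd z + 3.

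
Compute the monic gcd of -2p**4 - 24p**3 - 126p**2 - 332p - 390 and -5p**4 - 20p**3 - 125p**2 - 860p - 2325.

Euclidean algorithm in ℚ[p]:
  -2p**4 - 24p**3 - 126p**2 - 332p - 390 = (2/5)(-5p**4 - 20p**3 - 125p**2 - 860p - 2325) + (-16p**3 - 76p**2 + 12p + 540)
  -5p**4 - 20p**3 - 125p**2 - 860p - 2325 = ((5/16)p - 15/64)(-16p**3 - 76p**2 + 12p + 540) + (-(2345/16)p**2 - (16415/16)p - 35175/16)
  -16p**3 - 76p**2 + 12p + 540 = ((256/2345)p - 576/2345)(-(2345/16)p**2 - (16415/16)p - 35175/16) + (0)
Last nonzero remainder: -(2345/16)p**2 - (16415/16)p - 35175/16. Dividing through by -2345/16 gives the monic gcd p**2 + 7p + 15.

p**2 + 7p + 15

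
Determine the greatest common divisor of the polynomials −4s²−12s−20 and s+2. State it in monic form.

1

Apply the Euclidean algorithm:
  −4s²−12s−20 = (−4s−4)(s+2) + (−12)
  s+2 = (−(1/12)s−1/6)(−12) + (0)
The last nonzero remainder is the constant −12, so the polynomials are coprime and gcd = 1.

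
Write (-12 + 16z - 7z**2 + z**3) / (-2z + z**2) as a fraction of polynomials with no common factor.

Euclidean algorithm in ℚ[z]:
  z**3 - 7z**2 + 16z - 12 = (z - 5)(z**2 - 2z) + (6z - 12)
  z**2 - 2z = ((1/6)z)(6z - 12) + (0)
Last nonzero remainder: 6z - 12. Dividing through by 6 gives the monic gcd z - 2.
Cancel z - 2 from numerator and denominator to get the reduced form.

(6 - 5z + z**2)/(z)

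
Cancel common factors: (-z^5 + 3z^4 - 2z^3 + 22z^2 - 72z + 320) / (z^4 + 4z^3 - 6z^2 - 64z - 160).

Euclidean algorithm in ℚ[z]:
  -z^5 + 3z^4 - 2z^3 + 22z^2 - 72z + 320 = (-z + 7)(z^4 + 4z^3 - 6z^2 - 64z - 160) + (-36z^3 + 216z + 1440)
  z^4 + 4z^3 - 6z^2 - 64z - 160 = (-(1/36)z - 1/9)(-36z^3 + 216z + 1440) + (0)
Last nonzero remainder: -36z^3 + 216z + 1440. Dividing through by -36 gives the monic gcd z^3 - 6z - 40.
Cancel z^3 - 6z - 40 from numerator and denominator to get the reduced form.

(-z^2 + 3z - 8)/(z + 4)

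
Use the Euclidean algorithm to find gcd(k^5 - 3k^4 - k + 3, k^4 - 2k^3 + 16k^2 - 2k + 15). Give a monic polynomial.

k^2 + 1

Euclidean algorithm in ℚ[k]:
  k^5 - 3k^4 - k + 3 = (k - 1)(k^4 - 2k^3 + 16k^2 - 2k + 15) + (-18k^3 + 18k^2 - 18k + 18)
  k^4 - 2k^3 + 16k^2 - 2k + 15 = (-(1/18)k + 1/18)(-18k^3 + 18k^2 - 18k + 18) + (14k^2 + 14)
  -18k^3 + 18k^2 - 18k + 18 = (-(9/7)k + 9/7)(14k^2 + 14) + (0)
Last nonzero remainder: 14k^2 + 14. Dividing through by 14 gives the monic gcd k^2 + 1.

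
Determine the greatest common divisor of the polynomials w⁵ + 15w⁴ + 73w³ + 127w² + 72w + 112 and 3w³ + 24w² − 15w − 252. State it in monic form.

By polynomial division,
  w⁵ + 15w⁴ + 73w³ + 127w² + 72w + 112 = ((1/3)w² + (7/3)w + 22/3)(3w³ + 24w² − 15w − 252) + (70w² + 770w + 1960)
  3w³ + 24w² − 15w − 252 = ((3/70)w − 9/70)(70w² + 770w + 1960) + (0)
Last nonzero remainder: 70w² + 770w + 1960. Dividing through by 70 gives the monic gcd w² + 11w + 28.

w² + 11w + 28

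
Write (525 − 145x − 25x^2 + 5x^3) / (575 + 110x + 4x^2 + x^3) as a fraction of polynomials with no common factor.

Apply the Euclidean algorithm:
  5x^3 − 25x^2 − 145x + 525 = (5)(x^3 + 4x^2 + 110x + 575) + (−45x^2 − 695x − 2350)
  x^3 + 4x^2 + 110x + 575 = (−(1/45)x + 103/405)(−45x^2 − 695x − 2350) + ((18997/81)x + 94985/81)
  −45x^2 − 695x − 2350 = (−(3645/18997)x − 38070/18997)((18997/81)x + 94985/81) + (0)
Last nonzero remainder: (18997/81)x + 94985/81. Dividing through by 18997/81 gives the monic gcd x + 5.
Cancel x + 5 from numerator and denominator to get the reduced form.

(105 − 50x + 5x^2)/(115 − x + x^2)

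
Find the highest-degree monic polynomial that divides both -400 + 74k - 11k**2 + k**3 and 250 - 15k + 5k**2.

50 - 3k + k**2

Euclidean algorithm in ℚ[k]:
  k**3 - 11k**2 + 74k - 400 = ((1/5)k - 8/5)(5k**2 - 15k + 250) + (0)
Last nonzero remainder: 5k**2 - 15k + 250. Dividing through by 5 gives the monic gcd k**2 - 3k + 50.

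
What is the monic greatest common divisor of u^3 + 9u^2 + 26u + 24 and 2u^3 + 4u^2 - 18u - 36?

u^2 + 5u + 6

By polynomial division,
  u^3 + 9u^2 + 26u + 24 = (1/2)(2u^3 + 4u^2 - 18u - 36) + (7u^2 + 35u + 42)
  2u^3 + 4u^2 - 18u - 36 = ((2/7)u - 6/7)(7u^2 + 35u + 42) + (0)
Last nonzero remainder: 7u^2 + 35u + 42. Dividing through by 7 gives the monic gcd u^2 + 5u + 6.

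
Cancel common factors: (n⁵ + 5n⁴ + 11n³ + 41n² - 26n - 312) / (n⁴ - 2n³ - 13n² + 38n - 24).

(n³ + 3n² + 13n + 39)/(n² - 4n + 3)

Repeated division with remainder:
  n⁵ + 5n⁴ + 11n³ + 41n² - 26n - 312 = (n + 7)(n⁴ - 2n³ - 13n² + 38n - 24) + (38n³ + 94n² - 268n - 144)
  n⁴ - 2n³ - 13n² + 38n - 24 = ((1/38)n - 85/722)(38n³ + 94n² - 268n - 144) + ((1848/361)n² + (3696/361)n - 14784/361)
  38n³ + 94n² - 268n - 144 = ((6859/924)n + 1083/308)((1848/361)n² + (3696/361)n - 14784/361) + (0)
Last nonzero remainder: (1848/361)n² + (3696/361)n - 14784/361. Dividing through by 1848/361 gives the monic gcd n² + 2n - 8.
Cancel n² + 2n - 8 from numerator and denominator to get the reduced form.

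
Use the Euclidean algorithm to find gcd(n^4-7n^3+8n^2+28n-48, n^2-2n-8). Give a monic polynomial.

Apply the Euclidean algorithm:
  n^4-7n^3+8n^2+28n-48 = (n^2-5n+6)(n^2-2n-8) + (0)
The last nonzero remainder n^2-2n-8 is already monic.

n^2-2n-8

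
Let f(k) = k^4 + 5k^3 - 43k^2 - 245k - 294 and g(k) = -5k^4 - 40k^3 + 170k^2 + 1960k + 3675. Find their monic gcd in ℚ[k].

k^3 + 3k^2 - 49k - 147

Repeated division with remainder:
  k^4 + 5k^3 - 43k^2 - 245k - 294 = (-1/5)(-5k^4 - 40k^3 + 170k^2 + 1960k + 3675) + (-3k^3 - 9k^2 + 147k + 441)
  -5k^4 - 40k^3 + 170k^2 + 1960k + 3675 = ((5/3)k + 25/3)(-3k^3 - 9k^2 + 147k + 441) + (0)
Last nonzero remainder: -3k^3 - 9k^2 + 147k + 441. Dividing through by -3 gives the monic gcd k^3 + 3k^2 - 49k - 147.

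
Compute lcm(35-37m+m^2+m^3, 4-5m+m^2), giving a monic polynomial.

Euclidean algorithm in ℚ[m]:
  m^3+m^2-37m+35 = (m+6)(m^2-5m+4) + (-11m+11)
  m^2-5m+4 = (-(1/11)m+4/11)(-11m+11) + (0)
Last nonzero remainder: -11m+11. Dividing through by -11 gives the monic gcd m-1.
Then lcm(f, g) = f·g / gcd(f, g); expanding and making the result monic gives the answer.

-140+183m-41m^2-3m^3+m^4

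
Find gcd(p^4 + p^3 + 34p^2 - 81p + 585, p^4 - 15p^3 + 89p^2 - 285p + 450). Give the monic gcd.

p^2 - 4p + 15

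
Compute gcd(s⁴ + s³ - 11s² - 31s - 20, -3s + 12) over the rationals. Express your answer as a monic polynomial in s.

s - 4

Apply the Euclidean algorithm:
  s⁴ + s³ - 11s² - 31s - 20 = (-(1/3)s³ - (5/3)s² - 3s - 5/3)(-3s + 12) + (0)
Last nonzero remainder: -3s + 12. Dividing through by -3 gives the monic gcd s - 4.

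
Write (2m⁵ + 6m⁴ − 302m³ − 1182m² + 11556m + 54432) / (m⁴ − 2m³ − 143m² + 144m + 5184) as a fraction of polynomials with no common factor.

By polynomial division,
  2m⁵ + 6m⁴ − 302m³ − 1182m² + 11556m + 54432 = (2m + 10)(m⁴ − 2m³ − 143m² + 144m + 5184) + (4m³ − 40m² − 252m + 2592)
  m⁴ − 2m³ − 143m² + 144m + 5184 = ((1/4)m + 2)(4m³ − 40m² − 252m + 2592) + (0)
Last nonzero remainder: 4m³ − 40m² − 252m + 2592. Dividing through by 4 gives the monic gcd m³ − 10m² − 63m + 648.
Cancel m³ − 10m² − 63m + 648 from numerator and denominator to get the reduced form.

(2m² + 26m + 84)/(m + 8)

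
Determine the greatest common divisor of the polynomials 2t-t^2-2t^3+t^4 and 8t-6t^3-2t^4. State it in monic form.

-t+t^2

Repeated division with remainder:
  t^4-2t^3-t^2+2t = (-1/2)(-2t^4-6t^3+8t) + (-5t^3-t^2+6t)
  -2t^4-6t^3+8t = ((2/5)t+28/25)(-5t^3-t^2+6t) + (-(32/25)t^2+(32/25)t)
  -5t^3-t^2+6t = ((125/32)t+75/16)(-(32/25)t^2+(32/25)t) + (0)
Last nonzero remainder: -(32/25)t^2+(32/25)t. Dividing through by -32/25 gives the monic gcd t^2-t.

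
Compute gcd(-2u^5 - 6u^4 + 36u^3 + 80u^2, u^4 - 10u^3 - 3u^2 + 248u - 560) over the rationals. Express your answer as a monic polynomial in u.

u^2 + u - 20

Repeated division with remainder:
  -2u^5 - 6u^4 + 36u^3 + 80u^2 = (-2u - 26)(u^4 - 10u^3 - 3u^2 + 248u - 560) + (-230u^3 + 498u^2 + 5328u - 14560)
  u^4 - 10u^3 - 3u^2 + 248u - 560 = (-(1/230)u + 901/26450)(-230u^3 + 498u^2 + 5328u - 14560) + ((42336/13225)u^2 + (42336/13225)u - 169344/2645)
  -230u^3 + 498u^2 + 5328u - 14560 = (-(1520875/21168)u + 171925/756)((42336/13225)u^2 + (42336/13225)u - 169344/2645) + (0)
Last nonzero remainder: (42336/13225)u^2 + (42336/13225)u - 169344/2645. Dividing through by 42336/13225 gives the monic gcd u^2 + u - 20.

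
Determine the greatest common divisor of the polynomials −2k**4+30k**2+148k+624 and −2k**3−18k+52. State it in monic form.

Repeated division with remainder:
  −2k**4+30k**2+148k+624 = (k)(−2k**3−18k+52) + (48k**2+96k+624)
  −2k**3−18k+52 = (−(1/24)k+1/12)(48k**2+96k+624) + (0)
Last nonzero remainder: 48k**2+96k+624. Dividing through by 48 gives the monic gcd k**2+2k+13.

k**2+2k+13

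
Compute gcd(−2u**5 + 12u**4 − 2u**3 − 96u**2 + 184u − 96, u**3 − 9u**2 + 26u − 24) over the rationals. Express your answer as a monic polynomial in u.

u**2 − 6u + 8

Repeated division with remainder:
  −2u**5 + 12u**4 − 2u**3 − 96u**2 + 184u − 96 = (−2u**2 − 6u − 4)(u**3 − 9u**2 + 26u − 24) + (−24u**2 + 144u − 192)
  u**3 − 9u**2 + 26u − 24 = (−(1/24)u + 1/8)(−24u**2 + 144u − 192) + (0)
Last nonzero remainder: −24u**2 + 144u − 192. Dividing through by −24 gives the monic gcd u**2 − 6u + 8.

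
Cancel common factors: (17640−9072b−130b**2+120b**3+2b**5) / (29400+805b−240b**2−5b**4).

Euclidean algorithm in ℚ[b]:
  2b**5+120b**3−130b**2−9072b+17640 = (−(2/5)b)(−5b**4−240b**2+805b+29400) + (24b**3+192b**2+2688b+17640)
  −5b**4−240b**2+805b+29400 = (−(5/24)b+5/3)(24b**3+192b**2+2688b+17640) + (0)
Last nonzero remainder: 24b**3+192b**2+2688b+17640. Dividing through by 24 gives the monic gcd b**3+8b**2+112b+735.
Cancel b**3+8b**2+112b+735 from numerator and denominator to get the reduced form.

(−24+16b−2b**2)/(−40+5b)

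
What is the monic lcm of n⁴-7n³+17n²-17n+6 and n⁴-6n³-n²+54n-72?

Euclidean algorithm in ℚ[n]:
  n⁴-7n³+17n²-17n+6 = (n⁴-6n³-n²+54n-72) + (-n³+18n²-71n+78)
  n⁴-6n³-n²+54n-72 = (-n-12)(-n³+18n²-71n+78) + (144n²-720n+864)
  -n³+18n²-71n+78 = (-(1/144)n+13/144)(144n²-720n+864) + (0)
Last nonzero remainder: 144n²-720n+864. Dividing through by 144 gives the monic gcd n²-5n+6.
Then lcm(f, g) = f·g / gcd(f, g); expanding and making the result monic gives the answer.

n⁶-8n⁵+12n⁴+50n³-181n²+198n-72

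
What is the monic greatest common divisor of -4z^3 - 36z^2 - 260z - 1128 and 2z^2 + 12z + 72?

Apply the Euclidean algorithm:
  -4z^3 - 36z^2 - 260z - 1128 = (-2z - 6)(2z^2 + 12z + 72) + (-44z - 696)
  2z^2 + 12z + 72 = (-(1/22)z + 54/121)(-44z - 696) + (46296/121)
  -44z - 696 = (-(1331/11574)z - 3509/1929)(46296/121) + (0)
The last nonzero remainder is the constant 46296/121, so the polynomials are coprime and gcd = 1.

1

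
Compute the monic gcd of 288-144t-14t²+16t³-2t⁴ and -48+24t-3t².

16-8t+t²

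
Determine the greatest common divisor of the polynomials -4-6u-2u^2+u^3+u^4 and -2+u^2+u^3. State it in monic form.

2+2u+u^2

Repeated division with remainder:
  u^4+u^3-2u^2-6u-4 = (u)(u^3+u^2-2) + (-2u^2-4u-4)
  u^3+u^2-2 = (-(1/2)u+1/2)(-2u^2-4u-4) + (0)
Last nonzero remainder: -2u^2-4u-4. Dividing through by -2 gives the monic gcd u^2+2u+2.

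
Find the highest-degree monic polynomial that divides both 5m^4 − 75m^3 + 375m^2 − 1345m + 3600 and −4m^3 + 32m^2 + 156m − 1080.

Euclidean algorithm in ℚ[m]:
  5m^4 − 75m^3 + 375m^2 − 1345m + 3600 = (−(5/4)m + 35/4)(−4m^3 + 32m^2 + 156m − 1080) + (290m^2 − 4060m + 13050)
  −4m^3 + 32m^2 + 156m − 1080 = (−(2/145)m − 12/145)(290m^2 − 4060m + 13050) + (0)
Last nonzero remainder: 290m^2 − 4060m + 13050. Dividing through by 290 gives the monic gcd m^2 − 14m + 45.

m^2 − 14m + 45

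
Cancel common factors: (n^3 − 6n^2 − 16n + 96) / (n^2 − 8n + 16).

(n^2 − 2n − 24)/(n − 4)

Apply the Euclidean algorithm:
  n^3 − 6n^2 − 16n + 96 = (n + 2)(n^2 − 8n + 16) + (−16n + 64)
  n^2 − 8n + 16 = (−(1/16)n + 1/4)(−16n + 64) + (0)
Last nonzero remainder: −16n + 64. Dividing through by −16 gives the monic gcd n − 4.
Cancel n − 4 from numerator and denominator to get the reduced form.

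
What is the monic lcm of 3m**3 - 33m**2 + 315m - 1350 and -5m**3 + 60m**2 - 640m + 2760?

Euclidean algorithm in ℚ[m]:
  3m**3 - 33m**2 + 315m - 1350 = (-3/5)(-5m**3 + 60m**2 - 640m + 2760) + (3m**2 - 69m + 306)
  -5m**3 + 60m**2 - 640m + 2760 = (-(5/3)m - 55/3)(3m**2 - 69m + 306) + (-1395m + 8370)
  3m**2 - 69m + 306 = (-(1/465)m + 17/465)(-1395m + 8370) + (0)
Last nonzero remainder: -1395m + 8370. Dividing through by -1395 gives the monic gcd m - 6.
Then lcm(f, g) = f·g / gcd(f, g); expanding and making the result monic gives the answer.

m**5 - 17m**4 + 263m**3 - 2092m**2 + 12360m - 41400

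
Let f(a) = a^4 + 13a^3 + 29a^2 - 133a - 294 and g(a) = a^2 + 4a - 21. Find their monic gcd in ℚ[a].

Euclidean algorithm in ℚ[a]:
  a^4 + 13a^3 + 29a^2 - 133a - 294 = (a^2 + 9a + 14)(a^2 + 4a - 21) + (0)
The last nonzero remainder a^2 + 4a - 21 is already monic.

a^2 + 4a - 21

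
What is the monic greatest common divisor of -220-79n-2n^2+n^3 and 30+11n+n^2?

Repeated division with remainder:
  n^3-2n^2-79n-220 = (n-13)(n^2+11n+30) + (34n+170)
  n^2+11n+30 = ((1/34)n+3/17)(34n+170) + (0)
Last nonzero remainder: 34n+170. Dividing through by 34 gives the monic gcd n+5.

5+n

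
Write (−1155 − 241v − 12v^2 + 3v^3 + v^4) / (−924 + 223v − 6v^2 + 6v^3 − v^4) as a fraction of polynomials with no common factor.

By polynomial division,
  v^4 + 3v^3 − 12v^2 − 241v − 1155 = (−1)(−v^4 + 6v^3 − 6v^2 + 223v − 924) + (9v^3 − 18v^2 − 18v − 2079)
  −v^4 + 6v^3 − 6v^2 + 223v − 924 = (−(1/9)v + 4/9)(9v^3 − 18v^2 − 18v − 2079) + (0)
Last nonzero remainder: 9v^3 − 18v^2 − 18v − 2079. Dividing through by 9 gives the monic gcd v^3 − 2v^2 − 2v − 231.
Cancel v^3 − 2v^2 − 2v − 231 from numerator and denominator to get the reduced form.

(−5 − v)/(−4 + v)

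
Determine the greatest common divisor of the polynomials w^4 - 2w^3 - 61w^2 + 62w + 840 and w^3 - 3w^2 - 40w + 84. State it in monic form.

Euclidean algorithm in ℚ[w]:
  w^4 - 2w^3 - 61w^2 + 62w + 840 = (w + 1)(w^3 - 3w^2 - 40w + 84) + (-18w^2 + 18w + 756)
  w^3 - 3w^2 - 40w + 84 = (-(1/18)w + 1/9)(-18w^2 + 18w + 756) + (0)
Last nonzero remainder: -18w^2 + 18w + 756. Dividing through by -18 gives the monic gcd w^2 - w - 42.

w^2 - w - 42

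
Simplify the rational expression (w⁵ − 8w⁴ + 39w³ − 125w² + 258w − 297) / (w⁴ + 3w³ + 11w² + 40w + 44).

(w³ − 7w² + 21w − 27)/(w² + 4w + 4)

Euclidean algorithm in ℚ[w]:
  w⁵ − 8w⁴ + 39w³ − 125w² + 258w − 297 = (w − 11)(w⁴ + 3w³ + 11w² + 40w + 44) + (61w³ − 44w² + 654w + 187)
  w⁴ + 3w³ + 11w² + 40w + 44 = ((1/61)w + 227/3721)(61w³ − 44w² + 654w + 187) + ((11025/3721)w² − (11025/3721)w + 121275/3721)
  61w³ − 44w² + 654w + 187 = ((226981/11025)w + 63257/11025)((11025/3721)w² − (11025/3721)w + 121275/3721) + (0)
Last nonzero remainder: (11025/3721)w² − (11025/3721)w + 121275/3721. Dividing through by 11025/3721 gives the monic gcd w² − w + 11.
Cancel w² − w + 11 from numerator and denominator to get the reduced form.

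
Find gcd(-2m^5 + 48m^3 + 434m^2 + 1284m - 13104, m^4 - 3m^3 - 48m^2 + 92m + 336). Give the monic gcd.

m^3 - 5m^2 - 38m + 168

Repeated division with remainder:
  -2m^5 + 48m^3 + 434m^2 + 1284m - 13104 = (-2m - 6)(m^4 - 3m^3 - 48m^2 + 92m + 336) + (-66m^3 + 330m^2 + 2508m - 11088)
  m^4 - 3m^3 - 48m^2 + 92m + 336 = (-(1/66)m - 1/33)(-66m^3 + 330m^2 + 2508m - 11088) + (0)
Last nonzero remainder: -66m^3 + 330m^2 + 2508m - 11088. Dividing through by -66 gives the monic gcd m^3 - 5m^2 - 38m + 168.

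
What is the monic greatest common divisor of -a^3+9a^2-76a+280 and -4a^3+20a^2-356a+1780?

By polynomial division,
  -a^3+9a^2-76a+280 = (1/4)(-4a^3+20a^2-356a+1780) + (4a^2+13a-165)
  -4a^3+20a^2-356a+1780 = (-a+33/4)(4a^2+13a-165) + (-(2513/4)a+12565/4)
  4a^2+13a-165 = (-(16/2513)a-132/2513)(-(2513/4)a+12565/4) + (0)
Last nonzero remainder: -(2513/4)a+12565/4. Dividing through by -2513/4 gives the monic gcd a-5.

a-5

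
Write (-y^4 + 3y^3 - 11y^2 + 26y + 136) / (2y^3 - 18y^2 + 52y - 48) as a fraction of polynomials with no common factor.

(-y^3 - y^2 - 15y - 34)/(2y^2 - 10y + 12)

Apply the Euclidean algorithm:
  -y^4 + 3y^3 - 11y^2 + 26y + 136 = (-(1/2)y - 3)(2y^3 - 18y^2 + 52y - 48) + (-39y^2 + 158y - 8)
  2y^3 - 18y^2 + 52y - 48 = (-(2/39)y + 386/1521)(-39y^2 + 158y - 8) + ((17480/1521)y - 69920/1521)
  -39y^2 + 158y - 8 = (-(59319/17480)y + 1521/8740)((17480/1521)y - 69920/1521) + (0)
Last nonzero remainder: (17480/1521)y - 69920/1521. Dividing through by 17480/1521 gives the monic gcd y - 4.
Cancel y - 4 from numerator and denominator to get the reduced form.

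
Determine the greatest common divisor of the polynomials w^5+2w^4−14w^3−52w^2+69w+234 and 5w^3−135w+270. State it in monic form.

w^2−6w+9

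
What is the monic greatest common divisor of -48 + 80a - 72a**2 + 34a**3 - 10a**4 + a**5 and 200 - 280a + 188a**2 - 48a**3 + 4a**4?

2 - 2a + a**2

Repeated division with remainder:
  a**5 - 10a**4 + 34a**3 - 72a**2 + 80a - 48 = ((1/4)a + 1/2)(4a**4 - 48a**3 + 188a**2 - 280a + 200) + (11a**3 - 96a**2 + 170a - 148)
  4a**4 - 48a**3 + 188a**2 - 280a + 200 = ((4/11)a - 144/121)(11a**3 - 96a**2 + 170a - 148) + ((1444/121)a**2 - (2888/121)a + 2888/121)
  11a**3 - 96a**2 + 170a - 148 = ((1331/1444)a - 4477/722)((1444/121)a**2 - (2888/121)a + 2888/121) + (0)
Last nonzero remainder: (1444/121)a**2 - (2888/121)a + 2888/121. Dividing through by 1444/121 gives the monic gcd a**2 - 2a + 2.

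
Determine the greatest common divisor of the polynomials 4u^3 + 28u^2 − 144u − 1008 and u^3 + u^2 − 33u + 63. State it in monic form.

Repeated division with remainder:
  4u^3 + 28u^2 − 144u − 1008 = (4)(u^3 + u^2 − 33u + 63) + (24u^2 − 12u − 1260)
  u^3 + u^2 − 33u + 63 = ((1/24)u + 1/16)(24u^2 − 12u − 1260) + ((81/4)u + 567/4)
  24u^2 − 12u − 1260 = ((32/27)u − 80/9)((81/4)u + 567/4) + (0)
Last nonzero remainder: (81/4)u + 567/4. Dividing through by 81/4 gives the monic gcd u + 7.

u + 7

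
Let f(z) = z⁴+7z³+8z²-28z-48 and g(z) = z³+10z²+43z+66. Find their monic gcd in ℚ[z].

Repeated division with remainder:
  z⁴+7z³+8z²-28z-48 = (z-3)(z³+10z²+43z+66) + (-5z²+35z+150)
  z³+10z²+43z+66 = (-(1/5)z-17/5)(-5z²+35z+150) + (192z+576)
  -5z²+35z+150 = (-(5/192)z+25/96)(192z+576) + (0)
Last nonzero remainder: 192z+576. Dividing through by 192 gives the monic gcd z+3.

z+3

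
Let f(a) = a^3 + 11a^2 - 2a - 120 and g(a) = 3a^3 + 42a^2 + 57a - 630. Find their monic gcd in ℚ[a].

Apply the Euclidean algorithm:
  a^3 + 11a^2 - 2a - 120 = (1/3)(3a^3 + 42a^2 + 57a - 630) + (-3a^2 - 21a + 90)
  3a^3 + 42a^2 + 57a - 630 = (-a - 7)(-3a^2 - 21a + 90) + (0)
Last nonzero remainder: -3a^2 - 21a + 90. Dividing through by -3 gives the monic gcd a^2 + 7a - 30.

a^2 + 7a - 30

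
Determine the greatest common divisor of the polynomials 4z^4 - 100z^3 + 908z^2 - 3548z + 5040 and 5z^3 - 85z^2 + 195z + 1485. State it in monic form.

z - 9

Repeated division with remainder:
  4z^4 - 100z^3 + 908z^2 - 3548z + 5040 = ((4/5)z - 32/5)(5z^3 - 85z^2 + 195z + 1485) + (208z^2 - 3488z + 14544)
  5z^3 - 85z^2 + 195z + 1485 = ((5/208)z - 15/2704)(208z^2 - 3488z + 14544) + (-(29400/169)z + 264600/169)
  208z^2 - 3488z + 14544 = (-(4394/3675)z + 34138/3675)(-(29400/169)z + 264600/169) + (0)
Last nonzero remainder: -(29400/169)z + 264600/169. Dividing through by -29400/169 gives the monic gcd z - 9.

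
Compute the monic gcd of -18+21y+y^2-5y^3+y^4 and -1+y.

-1+y

By polynomial division,
  y^4-5y^3+y^2+21y-18 = (y^3-4y^2-3y+18)(y-1) + (0)
The last nonzero remainder y-1 is already monic.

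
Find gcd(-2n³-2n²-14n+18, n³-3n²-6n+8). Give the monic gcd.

n-1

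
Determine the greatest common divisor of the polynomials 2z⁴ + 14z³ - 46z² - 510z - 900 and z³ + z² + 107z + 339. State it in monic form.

z + 3

Euclidean algorithm in ℚ[z]:
  2z⁴ + 14z³ - 46z² - 510z - 900 = (2z + 12)(z³ + z² + 107z + 339) + (-272z² - 2472z - 4968)
  z³ + z² + 107z + 339 = (-(1/272)z + 275/9248)(-272z² - 2472z - 4968) + ((187553/1156)z + 562659/1156)
  -272z² - 2472z - 4968 = (-(314432/187553)z - 1914336/187553)((187553/1156)z + 562659/1156) + (0)
Last nonzero remainder: (187553/1156)z + 562659/1156. Dividing through by 187553/1156 gives the monic gcd z + 3.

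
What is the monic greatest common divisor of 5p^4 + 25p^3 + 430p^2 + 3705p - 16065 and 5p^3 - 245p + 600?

p - 3

Apply the Euclidean algorithm:
  5p^4 + 25p^3 + 430p^2 + 3705p - 16065 = (p + 5)(5p^3 - 245p + 600) + (675p^2 + 4330p - 19065)
  5p^3 - 245p + 600 = ((1/135)p - 866/18225)(675p^2 + 4330p - 19065) + ((371686/3645)p - 371686/1215)
  675p^2 + 4330p - 19065 = ((2460375/371686)p + 23163975/371686)((371686/3645)p - 371686/1215) + (0)
Last nonzero remainder: (371686/3645)p - 371686/1215. Dividing through by 371686/3645 gives the monic gcd p - 3.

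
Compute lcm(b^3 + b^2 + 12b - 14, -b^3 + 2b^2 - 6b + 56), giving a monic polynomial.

b^4 - 3b^3 + 8b^2 - 62b + 56

Repeated division with remainder:
  b^3 + b^2 + 12b - 14 = (-1)(-b^3 + 2b^2 - 6b + 56) + (3b^2 + 6b + 42)
  -b^3 + 2b^2 - 6b + 56 = (-(1/3)b + 4/3)(3b^2 + 6b + 42) + (0)
Last nonzero remainder: 3b^2 + 6b + 42. Dividing through by 3 gives the monic gcd b^2 + 2b + 14.
Then lcm(f, g) = f·g / gcd(f, g); expanding and making the result monic gives the answer.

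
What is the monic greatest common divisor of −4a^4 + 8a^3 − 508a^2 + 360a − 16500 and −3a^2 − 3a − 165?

a^2 + a + 55

Euclidean algorithm in ℚ[a]:
  −4a^4 + 8a^3 − 508a^2 + 360a − 16500 = ((4/3)a^2 − 4a + 100)(−3a^2 − 3a − 165) + (0)
Last nonzero remainder: −3a^2 − 3a − 165. Dividing through by −3 gives the monic gcd a^2 + a + 55.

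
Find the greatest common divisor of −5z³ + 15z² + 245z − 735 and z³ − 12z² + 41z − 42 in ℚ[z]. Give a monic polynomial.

z² − 10z + 21

Apply the Euclidean algorithm:
  −5z³ + 15z² + 245z − 735 = (−5)(z³ − 12z² + 41z − 42) + (−45z² + 450z − 945)
  z³ − 12z² + 41z − 42 = (−(1/45)z + 2/45)(−45z² + 450z − 945) + (0)
Last nonzero remainder: −45z² + 450z − 945. Dividing through by −45 gives the monic gcd z² − 10z + 21.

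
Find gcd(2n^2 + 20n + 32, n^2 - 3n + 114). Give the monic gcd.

Euclidean algorithm in ℚ[n]:
  2n^2 + 20n + 32 = (2)(n^2 - 3n + 114) + (26n - 196)
  n^2 - 3n + 114 = ((1/26)n + 59/338)(26n - 196) + (25048/169)
  26n - 196 = ((2197/12524)n - 8281/6262)(25048/169) + (0)
The last nonzero remainder is the constant 25048/169, so the polynomials are coprime and gcd = 1.

1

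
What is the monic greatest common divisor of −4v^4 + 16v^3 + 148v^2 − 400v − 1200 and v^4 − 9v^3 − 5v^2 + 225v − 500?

v^2 − 25

Repeated division with remainder:
  −4v^4 + 16v^3 + 148v^2 − 400v − 1200 = (−4)(v^4 − 9v^3 − 5v^2 + 225v − 500) + (−20v^3 + 128v^2 + 500v − 3200)
  v^4 − 9v^3 − 5v^2 + 225v − 500 = (−(1/20)v + 13/100)(−20v^3 + 128v^2 + 500v − 3200) + ((84/25)v^2 − 84)
  −20v^3 + 128v^2 + 500v − 3200 = (−(125/21)v + 800/21)((84/25)v^2 − 84) + (0)
Last nonzero remainder: (84/25)v^2 − 84. Dividing through by 84/25 gives the monic gcd v^2 − 25.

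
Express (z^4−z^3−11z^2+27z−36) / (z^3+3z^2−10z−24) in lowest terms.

Repeated division with remainder:
  z^4−z^3−11z^2+27z−36 = (z−4)(z^3+3z^2−10z−24) + (11z^2+11z−132)
  z^3+3z^2−10z−24 = ((1/11)z+2/11)(11z^2+11z−132) + (0)
Last nonzero remainder: 11z^2+11z−132. Dividing through by 11 gives the monic gcd z^2+z−12.
Cancel z^2+z−12 from numerator and denominator to get the reduced form.

(z^2−2z+3)/(z+2)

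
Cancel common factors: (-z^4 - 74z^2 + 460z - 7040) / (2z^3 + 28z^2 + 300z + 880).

(-z^2 + 10z - 64)/(2z + 8)

By polynomial division,
  -z^4 - 74z^2 + 460z - 7040 = (-(1/2)z + 7)(2z^3 + 28z^2 + 300z + 880) + (-120z^2 - 1200z - 13200)
  2z^3 + 28z^2 + 300z + 880 = (-(1/60)z - 1/15)(-120z^2 - 1200z - 13200) + (0)
Last nonzero remainder: -120z^2 - 1200z - 13200. Dividing through by -120 gives the monic gcd z^2 + 10z + 110.
Cancel z^2 + 10z + 110 from numerator and denominator to get the reduced form.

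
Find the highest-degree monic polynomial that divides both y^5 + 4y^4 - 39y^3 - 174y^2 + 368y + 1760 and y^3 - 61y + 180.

y^2 - 9y + 20

Repeated division with remainder:
  y^5 + 4y^4 - 39y^3 - 174y^2 + 368y + 1760 = (y^2 + 4y + 22)(y^3 - 61y + 180) + (-110y^2 + 990y - 2200)
  y^3 - 61y + 180 = (-(1/110)y - 9/110)(-110y^2 + 990y - 2200) + (0)
Last nonzero remainder: -110y^2 + 990y - 2200. Dividing through by -110 gives the monic gcd y^2 - 9y + 20.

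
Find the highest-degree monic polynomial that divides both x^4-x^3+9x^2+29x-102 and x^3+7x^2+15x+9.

x+3

Apply the Euclidean algorithm:
  x^4-x^3+9x^2+29x-102 = (x-8)(x^3+7x^2+15x+9) + (50x^2+140x-30)
  x^3+7x^2+15x+9 = ((1/50)x+21/250)(50x^2+140x-30) + ((96/25)x+288/25)
  50x^2+140x-30 = ((625/48)x-125/48)((96/25)x+288/25) + (0)
Last nonzero remainder: (96/25)x+288/25. Dividing through by 96/25 gives the monic gcd x+3.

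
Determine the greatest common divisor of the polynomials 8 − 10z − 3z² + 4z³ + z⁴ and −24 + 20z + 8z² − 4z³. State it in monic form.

−2 + z + z²

Euclidean algorithm in ℚ[z]:
  z⁴ + 4z³ − 3z² − 10z + 8 = (−(1/4)z − 3/2)(−4z³ + 8z² + 20z − 24) + (14z² + 14z − 28)
  −4z³ + 8z² + 20z − 24 = (−(2/7)z + 6/7)(14z² + 14z − 28) + (0)
Last nonzero remainder: 14z² + 14z − 28. Dividing through by 14 gives the monic gcd z² + z − 2.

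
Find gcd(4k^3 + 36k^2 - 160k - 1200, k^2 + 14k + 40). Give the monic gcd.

Repeated division with remainder:
  4k^3 + 36k^2 - 160k - 1200 = (4k - 20)(k^2 + 14k + 40) + (-40k - 400)
  k^2 + 14k + 40 = (-(1/40)k - 1/10)(-40k - 400) + (0)
Last nonzero remainder: -40k - 400. Dividing through by -40 gives the monic gcd k + 10.

k + 10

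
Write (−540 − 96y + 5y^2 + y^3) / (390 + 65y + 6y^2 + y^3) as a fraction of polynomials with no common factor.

(−90 − y + y^2)/(65 + y^2)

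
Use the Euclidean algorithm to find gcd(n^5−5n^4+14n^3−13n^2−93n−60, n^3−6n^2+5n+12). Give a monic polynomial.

Euclidean algorithm in ℚ[n]:
  n^5−5n^4+14n^3−13n^2−93n−60 = (n^2+n+15)(n^3−6n^2+5n+12) + (60n^2−180n−240)
  n^3−6n^2+5n+12 = ((1/60)n−1/20)(60n^2−180n−240) + (0)
Last nonzero remainder: 60n^2−180n−240. Dividing through by 60 gives the monic gcd n^2−3n−4.

n^2−3n−4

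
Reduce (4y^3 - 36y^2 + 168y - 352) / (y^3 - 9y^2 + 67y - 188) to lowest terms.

By polynomial division,
  4y^3 - 36y^2 + 168y - 352 = (4)(y^3 - 9y^2 + 67y - 188) + (-100y + 400)
  y^3 - 9y^2 + 67y - 188 = (-(1/100)y^2 + (1/20)y - 47/100)(-100y + 400) + (0)
Last nonzero remainder: -100y + 400. Dividing through by -100 gives the monic gcd y - 4.
Cancel y - 4 from numerator and denominator to get the reduced form.

(4y^2 - 20y + 88)/(y^2 - 5y + 47)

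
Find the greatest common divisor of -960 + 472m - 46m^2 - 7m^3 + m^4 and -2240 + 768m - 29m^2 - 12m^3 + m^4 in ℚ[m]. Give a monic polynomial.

By polynomial division,
  m^4 - 7m^3 - 46m^2 + 472m - 960 = (m^4 - 12m^3 - 29m^2 + 768m - 2240) + (5m^3 - 17m^2 - 296m + 1280)
  m^4 - 12m^3 - 29m^2 + 768m - 2240 = ((1/5)m - 43/25)(5m^3 - 17m^2 - 296m + 1280) + ((24/25)m^2 + (72/25)m - 192/5)
  5m^3 - 17m^2 - 296m + 1280 = ((125/24)m - 100/3)((24/25)m^2 + (72/25)m - 192/5) + (0)
Last nonzero remainder: (24/25)m^2 + (72/25)m - 192/5. Dividing through by 24/25 gives the monic gcd m^2 + 3m - 40.

-40 + 3m + m^2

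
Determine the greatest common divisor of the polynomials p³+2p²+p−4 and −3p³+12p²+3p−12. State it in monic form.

Euclidean algorithm in ℚ[p]:
  p³+2p²+p−4 = (−1/3)(−3p³+12p²+3p−12) + (6p²+2p−8)
  −3p³+12p²+3p−12 = (−(1/2)p+13/6)(6p²+2p−8) + (−(16/3)p+16/3)
  6p²+2p−8 = (−(9/8)p−3/2)(−(16/3)p+16/3) + (0)
Last nonzero remainder: −(16/3)p+16/3. Dividing through by −16/3 gives the monic gcd p−1.

p−1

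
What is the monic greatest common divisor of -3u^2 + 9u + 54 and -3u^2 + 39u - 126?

u - 6

Apply the Euclidean algorithm:
  -3u^2 + 9u + 54 = (-3u^2 + 39u - 126) + (-30u + 180)
  -3u^2 + 39u - 126 = ((1/10)u - 7/10)(-30u + 180) + (0)
Last nonzero remainder: -30u + 180. Dividing through by -30 gives the monic gcd u - 6.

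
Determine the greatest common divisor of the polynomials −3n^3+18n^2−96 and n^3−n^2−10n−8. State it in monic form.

Apply the Euclidean algorithm:
  −3n^3+18n^2−96 = (−3)(n^3−n^2−10n−8) + (15n^2−30n−120)
  n^3−n^2−10n−8 = ((1/15)n+1/15)(15n^2−30n−120) + (0)
Last nonzero remainder: 15n^2−30n−120. Dividing through by 15 gives the monic gcd n^2−2n−8.

n^2−2n−8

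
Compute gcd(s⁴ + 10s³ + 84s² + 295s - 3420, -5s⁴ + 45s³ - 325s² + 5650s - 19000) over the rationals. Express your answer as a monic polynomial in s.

s³ + s² + 75s - 380

Euclidean algorithm in ℚ[s]:
  s⁴ + 10s³ + 84s² + 295s - 3420 = (-1/5)(-5s⁴ + 45s³ - 325s² + 5650s - 19000) + (19s³ + 19s² + 1425s - 7220)
  -5s⁴ + 45s³ - 325s² + 5650s - 19000 = (-(5/19)s + 50/19)(19s³ + 19s² + 1425s - 7220) + (0)
Last nonzero remainder: 19s³ + 19s² + 1425s - 7220. Dividing through by 19 gives the monic gcd s³ + s² + 75s - 380.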